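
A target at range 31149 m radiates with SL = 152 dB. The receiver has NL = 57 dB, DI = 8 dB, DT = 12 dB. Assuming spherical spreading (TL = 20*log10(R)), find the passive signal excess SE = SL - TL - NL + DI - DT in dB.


1.13 dB


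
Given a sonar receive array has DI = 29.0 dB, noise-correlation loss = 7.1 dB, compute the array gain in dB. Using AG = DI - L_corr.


AG = DI - L_corr = 29.0 - 7.1 = 21.9

21.9 dB


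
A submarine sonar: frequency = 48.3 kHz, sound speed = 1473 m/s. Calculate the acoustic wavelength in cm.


3.05 cm


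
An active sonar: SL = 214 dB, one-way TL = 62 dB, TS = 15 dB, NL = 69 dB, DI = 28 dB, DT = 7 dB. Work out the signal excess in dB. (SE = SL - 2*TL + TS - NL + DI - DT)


SE = SL - 2*TL + TS - NL + DI - DT = 214 - 2*62 + (15) - 69 + 28 - 7 = 57

57 dB


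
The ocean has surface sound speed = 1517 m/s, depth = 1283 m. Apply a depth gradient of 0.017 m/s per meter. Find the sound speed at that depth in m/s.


1538.811 m/s


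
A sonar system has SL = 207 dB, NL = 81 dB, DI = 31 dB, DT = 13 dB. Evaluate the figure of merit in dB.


144 dB


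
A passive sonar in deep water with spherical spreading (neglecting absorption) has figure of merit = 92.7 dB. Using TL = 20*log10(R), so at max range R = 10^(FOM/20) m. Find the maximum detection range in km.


At max range FOM = TL, so 20*log10(R) = 92.7
R = 10^(92.7/20) = 43151.91 m = 43.15 km

43.15 km


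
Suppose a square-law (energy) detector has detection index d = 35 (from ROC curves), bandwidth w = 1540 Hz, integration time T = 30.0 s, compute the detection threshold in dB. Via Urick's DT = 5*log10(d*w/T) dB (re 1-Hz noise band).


16.27 dB


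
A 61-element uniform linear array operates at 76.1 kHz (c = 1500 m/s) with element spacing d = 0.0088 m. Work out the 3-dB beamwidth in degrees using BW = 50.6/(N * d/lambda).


Step 1: lambda = 1500/76100 = 0.01971 m
Step 2: d/lambda = 0.0088/0.01971 = 0.4465
Step 3: BW = 50.6/(N * d/lambda) = 50.6/(61 * 0.4465) = 1.86

1.86 deg


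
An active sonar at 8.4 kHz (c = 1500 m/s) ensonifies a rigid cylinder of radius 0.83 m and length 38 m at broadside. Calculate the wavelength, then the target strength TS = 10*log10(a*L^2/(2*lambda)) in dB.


Step 1: lambda = c/f = 1500/8400 = 0.17857 m
Step 2: TS = 10*log10(a*L^2/(2*lambda)) = 10*log10(0.83*38^2/(2*0.17857)) = 35.26

35.26 dB


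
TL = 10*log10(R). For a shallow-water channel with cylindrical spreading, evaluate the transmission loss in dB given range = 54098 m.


TL = 10*log10(54098) = 47.33

47.33 dB


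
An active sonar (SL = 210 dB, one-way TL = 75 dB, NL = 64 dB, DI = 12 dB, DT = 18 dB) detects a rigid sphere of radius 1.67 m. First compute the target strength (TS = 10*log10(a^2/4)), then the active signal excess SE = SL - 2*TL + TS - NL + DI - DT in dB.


Step 1: TS = 10*log10(1.67^2/4) = -1.57 dB
Step 2: SE = SL - 2*TL + TS - NL + DI - DT = 210 - 2*75 + (-1.57) - 64 + 12 - 18 = -11.57

-11.57 dB


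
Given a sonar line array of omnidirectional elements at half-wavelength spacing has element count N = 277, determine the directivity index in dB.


DI = 10*log10(277) = 24.42

24.42 dB


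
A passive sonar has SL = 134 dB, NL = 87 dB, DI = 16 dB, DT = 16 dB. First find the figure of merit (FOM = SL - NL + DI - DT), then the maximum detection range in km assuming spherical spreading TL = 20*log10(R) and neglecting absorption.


Step 1: FOM = SL - NL + DI - DT = 134 - 87 + 16 - 16 = 47 dB
Step 2: at max range FOM = TL = 20*log10(R), so R = 10^(47/20) = 223.87 m = 0.22 km

0.22 km


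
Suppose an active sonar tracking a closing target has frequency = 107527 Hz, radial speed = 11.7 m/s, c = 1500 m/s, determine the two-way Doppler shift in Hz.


fd = 2*f*v/c = 2 * 107527 * 11.7 / 1500 = 1677.42

1677.42 Hz


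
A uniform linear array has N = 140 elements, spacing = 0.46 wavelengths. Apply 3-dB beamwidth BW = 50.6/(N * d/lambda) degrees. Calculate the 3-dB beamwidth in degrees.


0.79 deg


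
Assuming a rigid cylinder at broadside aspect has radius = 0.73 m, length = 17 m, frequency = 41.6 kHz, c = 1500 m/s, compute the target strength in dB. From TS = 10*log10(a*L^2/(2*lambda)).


lambda = 1500/41600 = 0.03606 m
TS = 10*log10(0.73*17^2/(2*0.03606)) = 34.66

34.66 dB


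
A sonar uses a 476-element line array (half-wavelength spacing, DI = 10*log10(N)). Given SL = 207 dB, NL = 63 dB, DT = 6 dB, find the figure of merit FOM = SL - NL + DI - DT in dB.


164.78 dB


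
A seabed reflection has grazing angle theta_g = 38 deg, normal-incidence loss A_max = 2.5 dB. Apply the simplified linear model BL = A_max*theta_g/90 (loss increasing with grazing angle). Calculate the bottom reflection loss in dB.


BL = A_max * theta_g / 90 = 2.5 * 38 / 90 = 1.06

1.06 dB


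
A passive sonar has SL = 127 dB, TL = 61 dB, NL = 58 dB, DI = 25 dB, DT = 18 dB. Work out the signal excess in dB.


15 dB


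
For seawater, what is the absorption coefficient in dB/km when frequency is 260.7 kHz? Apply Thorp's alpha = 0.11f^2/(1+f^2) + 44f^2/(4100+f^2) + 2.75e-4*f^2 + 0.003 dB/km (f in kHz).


60.3 dB/km


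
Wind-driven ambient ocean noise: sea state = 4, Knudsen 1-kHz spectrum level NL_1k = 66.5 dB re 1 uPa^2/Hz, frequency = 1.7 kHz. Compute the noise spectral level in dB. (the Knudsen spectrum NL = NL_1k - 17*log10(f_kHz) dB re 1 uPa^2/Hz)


NL = NL_1k - 17*log10(f_kHz) = 66.5 - 17*log10(1.7) = 66.5 - (3.92) = 62.58

62.58 dB


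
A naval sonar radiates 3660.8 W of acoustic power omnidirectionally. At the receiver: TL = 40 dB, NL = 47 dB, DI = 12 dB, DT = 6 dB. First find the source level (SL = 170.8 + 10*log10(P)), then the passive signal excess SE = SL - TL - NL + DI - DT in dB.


Step 1: SL = 170.8 + 10*log10(3660.8) = 206.44 dB
Step 2: SE = SL - TL - NL + DI - DT = 206.44 - 40 - 47 + 12 - 6 = 125.44

125.44 dB


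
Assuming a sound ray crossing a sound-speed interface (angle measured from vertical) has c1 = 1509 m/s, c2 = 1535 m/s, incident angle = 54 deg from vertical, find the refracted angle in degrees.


sin(theta2) = (c2/c1)*sin(theta1) = (1535/1509)*sin(54 deg) = 0.82296
theta2 = arcsin(0.82296) = 55.38

55.38 deg


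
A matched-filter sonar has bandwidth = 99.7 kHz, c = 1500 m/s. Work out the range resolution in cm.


dR = c/(2*BW) = 1500 / (2 * 99.7e3) = 0.0075 m = 0.75 cm

0.75 cm


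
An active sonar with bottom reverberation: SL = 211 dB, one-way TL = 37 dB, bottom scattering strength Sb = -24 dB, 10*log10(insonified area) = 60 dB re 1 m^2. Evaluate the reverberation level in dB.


RL = SL - 2*TL + Sb + 10*log10(A) = 211 - 2*37 + (-24) + 60 = 173

173 dB


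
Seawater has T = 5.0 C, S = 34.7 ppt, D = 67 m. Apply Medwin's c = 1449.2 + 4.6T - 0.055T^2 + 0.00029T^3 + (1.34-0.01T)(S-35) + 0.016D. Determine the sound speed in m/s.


c = 1449.2 + 4.6*5.0 - 0.055*5.0^2 + 0.00029*5.0^3 + (1.34 - 0.01*5.0)*(34.7 - 35) + 0.016*67 = 1471.55

1471.55 m/s


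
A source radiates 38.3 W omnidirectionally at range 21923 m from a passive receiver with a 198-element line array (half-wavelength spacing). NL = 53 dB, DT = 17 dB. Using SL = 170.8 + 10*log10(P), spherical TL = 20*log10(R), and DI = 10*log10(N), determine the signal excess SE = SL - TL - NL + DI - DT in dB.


Step 1: SL = 170.8 + 10*log10(38.3) = 186.63 dB
Step 2: TL = 20*log10(21923) = 86.82 dB
Step 3: DI = 10*log10(198) = 22.97 dB
Step 4: SE = SL - TL - NL + DI - DT = 186.63 - 86.82 - 53 + 22.97 - 17 = 52.78

52.78 dB


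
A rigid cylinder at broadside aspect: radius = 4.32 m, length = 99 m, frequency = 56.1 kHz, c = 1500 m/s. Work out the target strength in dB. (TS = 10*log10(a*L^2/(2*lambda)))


58.99 dB


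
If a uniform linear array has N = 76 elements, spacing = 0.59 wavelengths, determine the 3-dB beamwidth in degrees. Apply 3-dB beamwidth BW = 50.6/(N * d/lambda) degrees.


1.13 deg


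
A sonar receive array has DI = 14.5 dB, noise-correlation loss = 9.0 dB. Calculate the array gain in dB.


5.5 dB


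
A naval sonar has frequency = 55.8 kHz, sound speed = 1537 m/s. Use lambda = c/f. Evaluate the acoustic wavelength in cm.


lambda = c/f = 1537 / 55800 = 0.0275 m = 2.75 cm

2.75 cm


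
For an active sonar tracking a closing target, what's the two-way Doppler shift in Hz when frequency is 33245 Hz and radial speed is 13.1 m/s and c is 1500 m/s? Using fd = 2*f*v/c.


fd = 2*f*v/c = 2 * 33245 * 13.1 / 1500 = 580.68

580.68 Hz


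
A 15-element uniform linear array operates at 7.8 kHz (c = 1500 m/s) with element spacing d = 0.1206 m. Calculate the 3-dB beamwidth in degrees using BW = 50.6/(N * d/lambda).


5.38 deg


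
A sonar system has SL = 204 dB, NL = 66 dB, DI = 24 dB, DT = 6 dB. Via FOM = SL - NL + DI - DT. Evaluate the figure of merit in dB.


FOM = SL - NL + DI - DT = 204 - 66 + 24 - 6 = 156

156 dB


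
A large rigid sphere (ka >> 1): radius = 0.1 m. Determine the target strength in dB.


TS = 10*log10(0.1^2 / 4) = 10*log10(0.0025) = -26.02

-26.02 dB


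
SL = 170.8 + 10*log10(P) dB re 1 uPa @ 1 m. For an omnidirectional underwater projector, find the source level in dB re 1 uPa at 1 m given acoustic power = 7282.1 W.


SL = 170.8 + 10*log10(7282.1) = 170.8 + 38.62 = 209.42

209.42 dB


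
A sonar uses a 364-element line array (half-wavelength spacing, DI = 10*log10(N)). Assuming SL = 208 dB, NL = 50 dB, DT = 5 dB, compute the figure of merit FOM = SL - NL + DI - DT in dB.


Step 1: DI = 10*log10(364) = 25.61 dB
Step 2: FOM = SL - NL + DI - DT = 208 - 50 + 25.61 - 5 = 178.61

178.61 dB


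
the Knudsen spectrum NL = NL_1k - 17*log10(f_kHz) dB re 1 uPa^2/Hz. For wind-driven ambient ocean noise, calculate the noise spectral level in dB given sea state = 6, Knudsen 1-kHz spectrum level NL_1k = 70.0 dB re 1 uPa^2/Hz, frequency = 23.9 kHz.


NL = NL_1k - 17*log10(f_kHz) = 70.0 - 17*log10(23.9) = 70.0 - (23.43) = 46.57

46.57 dB


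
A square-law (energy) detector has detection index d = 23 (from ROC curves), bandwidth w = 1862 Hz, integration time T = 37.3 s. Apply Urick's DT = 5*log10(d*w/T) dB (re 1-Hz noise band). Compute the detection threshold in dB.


DT = 5*log10(d*w/T) = 5*log10(23 * 1862 / 37.3) = 5*log10(1148.15) = 15.3

15.3 dB


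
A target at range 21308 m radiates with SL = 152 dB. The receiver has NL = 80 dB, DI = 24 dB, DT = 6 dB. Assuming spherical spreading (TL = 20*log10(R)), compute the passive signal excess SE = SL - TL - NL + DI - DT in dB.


3.43 dB


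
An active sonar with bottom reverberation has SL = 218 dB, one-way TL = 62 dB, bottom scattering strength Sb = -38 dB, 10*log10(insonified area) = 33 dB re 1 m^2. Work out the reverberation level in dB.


89 dB


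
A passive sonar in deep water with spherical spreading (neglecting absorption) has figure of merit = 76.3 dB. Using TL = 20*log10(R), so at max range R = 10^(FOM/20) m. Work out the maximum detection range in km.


6.53 km


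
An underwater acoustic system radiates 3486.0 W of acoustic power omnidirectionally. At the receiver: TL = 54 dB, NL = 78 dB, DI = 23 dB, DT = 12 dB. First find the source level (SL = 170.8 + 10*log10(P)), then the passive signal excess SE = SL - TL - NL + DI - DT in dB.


Step 1: SL = 170.8 + 10*log10(3486.0) = 206.22 dB
Step 2: SE = SL - TL - NL + DI - DT = 206.22 - 54 - 78 + 23 - 12 = 85.22

85.22 dB


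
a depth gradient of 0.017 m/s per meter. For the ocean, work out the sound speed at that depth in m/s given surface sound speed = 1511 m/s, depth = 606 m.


c = 1511 + 0.017 * 606 = 1521.302

1521.302 m/s


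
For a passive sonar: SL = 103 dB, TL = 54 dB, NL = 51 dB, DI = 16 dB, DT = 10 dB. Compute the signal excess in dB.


SE = SL - TL - NL + DI - DT = 103 - 54 - 51 + 16 - 10 = 4

4 dB


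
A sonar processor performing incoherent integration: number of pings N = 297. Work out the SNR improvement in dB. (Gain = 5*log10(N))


Gain = 5*log10(297) = 12.36

12.36 dB


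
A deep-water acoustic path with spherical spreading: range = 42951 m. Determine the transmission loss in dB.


TL = 20*log10(42951) = 92.66

92.66 dB


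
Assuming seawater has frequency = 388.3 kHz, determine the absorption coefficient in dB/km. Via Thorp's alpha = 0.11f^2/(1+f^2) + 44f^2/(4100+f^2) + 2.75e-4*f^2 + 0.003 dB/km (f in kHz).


f^2 = 150776.89
alpha = 0.11*150776.89/(1+150776.89) + 44*150776.89/(4100+150776.89) + 2.75e-4*150776.89 + 0.003 = 84.412

84.412 dB/km


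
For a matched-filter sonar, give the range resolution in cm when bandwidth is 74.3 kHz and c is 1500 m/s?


1.01 cm


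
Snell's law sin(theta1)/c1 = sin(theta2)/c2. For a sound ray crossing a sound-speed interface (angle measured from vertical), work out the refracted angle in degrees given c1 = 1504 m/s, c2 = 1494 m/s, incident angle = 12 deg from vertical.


11.92 deg


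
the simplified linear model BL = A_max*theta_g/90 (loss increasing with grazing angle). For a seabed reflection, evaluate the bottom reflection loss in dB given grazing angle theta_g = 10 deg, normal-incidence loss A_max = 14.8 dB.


BL = A_max * theta_g / 90 = 14.8 * 10 / 90 = 1.64

1.64 dB


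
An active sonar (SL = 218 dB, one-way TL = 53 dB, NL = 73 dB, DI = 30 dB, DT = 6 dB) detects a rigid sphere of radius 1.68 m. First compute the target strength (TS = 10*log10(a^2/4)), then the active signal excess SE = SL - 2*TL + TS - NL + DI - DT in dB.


Step 1: TS = 10*log10(1.68^2/4) = -1.51 dB
Step 2: SE = SL - 2*TL + TS - NL + DI - DT = 218 - 2*53 + (-1.51) - 73 + 30 - 6 = 61.49

61.49 dB


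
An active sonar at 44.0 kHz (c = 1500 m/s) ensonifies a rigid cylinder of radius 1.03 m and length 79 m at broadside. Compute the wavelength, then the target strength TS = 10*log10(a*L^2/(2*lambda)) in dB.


Step 1: lambda = c/f = 1500/44000 = 0.03409 m
Step 2: TS = 10*log10(a*L^2/(2*lambda)) = 10*log10(1.03*79^2/(2*0.03409)) = 49.74

49.74 dB


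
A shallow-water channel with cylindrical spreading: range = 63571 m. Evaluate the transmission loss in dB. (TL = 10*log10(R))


TL = 10*log10(63571) = 48.03

48.03 dB


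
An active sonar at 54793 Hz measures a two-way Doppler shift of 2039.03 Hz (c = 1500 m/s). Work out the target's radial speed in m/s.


27.91 m/s


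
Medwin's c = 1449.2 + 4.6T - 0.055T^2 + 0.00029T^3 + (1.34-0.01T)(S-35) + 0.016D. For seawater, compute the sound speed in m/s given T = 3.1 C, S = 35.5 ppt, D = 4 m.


c = 1449.2 + 4.6*3.1 - 0.055*3.1^2 + 0.00029*3.1^3 + (1.34 - 0.01*3.1)*(35.5 - 35) + 0.016*4 = 1463.66

1463.66 m/s


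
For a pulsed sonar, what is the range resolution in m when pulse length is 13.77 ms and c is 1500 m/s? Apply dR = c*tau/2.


10.3275 m


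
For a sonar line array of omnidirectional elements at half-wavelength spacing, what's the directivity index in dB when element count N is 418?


DI = 10*log10(418) = 26.21

26.21 dB


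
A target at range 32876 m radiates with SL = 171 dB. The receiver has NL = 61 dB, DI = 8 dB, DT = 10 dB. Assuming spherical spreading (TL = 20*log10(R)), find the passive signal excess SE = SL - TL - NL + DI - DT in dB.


Step 1: TL = 20*log10(32876) = 90.34 dB
Step 2: SE = 171 - 90.34 - 61 + 8 - 10 = 17.66

17.66 dB


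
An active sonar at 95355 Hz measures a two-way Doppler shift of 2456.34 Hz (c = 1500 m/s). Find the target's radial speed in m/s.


From fd = 2*f*v/c, v = c*fd/(2*f) = 1500 * 2456.34 / (2*95355) = 19.32

19.32 m/s


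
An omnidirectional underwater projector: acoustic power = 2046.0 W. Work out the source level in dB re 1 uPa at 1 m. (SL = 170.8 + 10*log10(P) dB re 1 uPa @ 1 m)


203.91 dB


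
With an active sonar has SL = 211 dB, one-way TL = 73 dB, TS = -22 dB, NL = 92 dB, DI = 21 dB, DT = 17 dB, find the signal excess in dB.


SE = SL - 2*TL + TS - NL + DI - DT = 211 - 2*73 + (-22) - 92 + 21 - 17 = -45

-45 dB


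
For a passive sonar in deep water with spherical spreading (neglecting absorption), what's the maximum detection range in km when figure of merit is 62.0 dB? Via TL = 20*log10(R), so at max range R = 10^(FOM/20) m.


1.26 km


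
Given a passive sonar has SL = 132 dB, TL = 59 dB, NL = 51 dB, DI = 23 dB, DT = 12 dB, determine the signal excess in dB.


33 dB


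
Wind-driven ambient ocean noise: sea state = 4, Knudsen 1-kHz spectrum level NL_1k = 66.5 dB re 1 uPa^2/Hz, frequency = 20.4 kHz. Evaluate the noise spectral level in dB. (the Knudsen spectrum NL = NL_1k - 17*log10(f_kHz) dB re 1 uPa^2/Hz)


44.24 dB


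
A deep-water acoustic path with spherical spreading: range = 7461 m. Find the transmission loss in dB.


TL = 20*log10(7461) = 77.46

77.46 dB


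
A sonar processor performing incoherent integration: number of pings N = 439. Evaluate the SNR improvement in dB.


Gain = 5*log10(439) = 13.21

13.21 dB


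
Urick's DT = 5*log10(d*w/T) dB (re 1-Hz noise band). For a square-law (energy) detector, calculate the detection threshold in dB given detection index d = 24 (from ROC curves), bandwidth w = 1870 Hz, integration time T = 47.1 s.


DT = 5*log10(d*w/T) = 5*log10(24 * 1870 / 47.1) = 5*log10(952.87) = 14.9

14.9 dB


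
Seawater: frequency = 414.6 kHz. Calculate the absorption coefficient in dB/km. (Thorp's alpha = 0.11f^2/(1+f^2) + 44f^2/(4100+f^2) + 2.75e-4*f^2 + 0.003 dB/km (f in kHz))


f^2 = 171893.16
alpha = 0.11*171893.16/(1+171893.16) + 44*171893.16/(4100+171893.16) + 2.75e-4*171893.16 + 0.003 = 90.359

90.359 dB/km


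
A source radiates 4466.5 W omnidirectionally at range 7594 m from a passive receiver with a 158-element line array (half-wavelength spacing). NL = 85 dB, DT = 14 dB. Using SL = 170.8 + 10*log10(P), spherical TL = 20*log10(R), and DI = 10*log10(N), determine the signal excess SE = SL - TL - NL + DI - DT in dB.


Step 1: SL = 170.8 + 10*log10(4466.5) = 207.3 dB
Step 2: TL = 20*log10(7594) = 77.61 dB
Step 3: DI = 10*log10(158) = 21.99 dB
Step 4: SE = SL - TL - NL + DI - DT = 207.3 - 77.61 - 85 + 21.99 - 14 = 52.68

52.68 dB


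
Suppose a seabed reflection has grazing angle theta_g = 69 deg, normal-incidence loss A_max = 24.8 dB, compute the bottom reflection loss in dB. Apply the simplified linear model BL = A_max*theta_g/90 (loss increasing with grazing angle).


BL = A_max * theta_g / 90 = 24.8 * 69 / 90 = 19.01

19.01 dB


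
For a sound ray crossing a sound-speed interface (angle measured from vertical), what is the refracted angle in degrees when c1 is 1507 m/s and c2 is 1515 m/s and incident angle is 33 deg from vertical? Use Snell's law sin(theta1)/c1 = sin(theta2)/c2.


sin(theta2) = (c2/c1)*sin(theta1) = (1515/1507)*sin(33 deg) = 0.54753
theta2 = arcsin(0.54753) = 33.2

33.2 deg


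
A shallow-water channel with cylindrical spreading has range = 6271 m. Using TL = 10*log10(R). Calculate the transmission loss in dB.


37.97 dB


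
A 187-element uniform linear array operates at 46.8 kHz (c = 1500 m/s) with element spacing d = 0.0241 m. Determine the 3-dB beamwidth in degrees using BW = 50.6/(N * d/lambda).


Step 1: lambda = 1500/46800 = 0.03205 m
Step 2: d/lambda = 0.0241/0.03205 = 0.752
Step 3: BW = 50.6/(N * d/lambda) = 50.6/(187 * 0.752) = 0.36

0.36 deg


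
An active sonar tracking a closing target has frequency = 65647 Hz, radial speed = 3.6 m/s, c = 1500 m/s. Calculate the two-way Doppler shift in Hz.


315.11 Hz


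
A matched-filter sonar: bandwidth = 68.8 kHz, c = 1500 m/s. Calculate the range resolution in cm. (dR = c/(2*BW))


dR = c/(2*BW) = 1500 / (2 * 68.8e3) = 0.0109 m = 1.09 cm

1.09 cm


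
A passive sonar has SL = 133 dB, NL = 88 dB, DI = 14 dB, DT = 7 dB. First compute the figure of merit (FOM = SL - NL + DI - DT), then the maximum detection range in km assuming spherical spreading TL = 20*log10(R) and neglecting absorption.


Step 1: FOM = SL - NL + DI - DT = 133 - 88 + 14 - 7 = 52 dB
Step 2: at max range FOM = TL = 20*log10(R), so R = 10^(52/20) = 398.11 m = 0.4 km

0.4 km


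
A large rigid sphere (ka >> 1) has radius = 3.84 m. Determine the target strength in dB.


TS = 10*log10(3.84^2 / 4) = 10*log10(3.6864) = 5.67

5.67 dB


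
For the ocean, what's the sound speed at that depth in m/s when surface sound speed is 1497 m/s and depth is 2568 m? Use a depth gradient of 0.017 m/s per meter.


1540.656 m/s


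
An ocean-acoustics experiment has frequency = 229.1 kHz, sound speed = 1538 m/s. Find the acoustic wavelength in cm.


lambda = c/f = 1538 / 229100 = 0.0067 m = 0.67 cm

0.67 cm


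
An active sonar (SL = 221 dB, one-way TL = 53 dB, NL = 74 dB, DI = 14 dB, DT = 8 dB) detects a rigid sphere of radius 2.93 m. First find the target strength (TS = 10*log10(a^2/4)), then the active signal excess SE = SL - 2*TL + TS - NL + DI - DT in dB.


Step 1: TS = 10*log10(2.93^2/4) = 3.32 dB
Step 2: SE = SL - 2*TL + TS - NL + DI - DT = 221 - 2*53 + (3.32) - 74 + 14 - 8 = 50.32

50.32 dB


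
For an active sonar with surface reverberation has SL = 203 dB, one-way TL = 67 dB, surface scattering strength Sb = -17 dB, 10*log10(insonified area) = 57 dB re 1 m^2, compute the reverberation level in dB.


RL = SL - 2*TL + Sb + 10*log10(A) = 203 - 2*67 + (-17) + 57 = 109

109 dB


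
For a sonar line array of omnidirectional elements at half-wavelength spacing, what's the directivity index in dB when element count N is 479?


26.8 dB


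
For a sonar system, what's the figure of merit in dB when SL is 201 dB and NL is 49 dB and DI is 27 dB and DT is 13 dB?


FOM = SL - NL + DI - DT = 201 - 49 + 27 - 13 = 166

166 dB


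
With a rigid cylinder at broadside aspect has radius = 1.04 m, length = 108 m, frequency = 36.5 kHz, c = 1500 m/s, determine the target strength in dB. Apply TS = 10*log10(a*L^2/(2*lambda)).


lambda = 1500/36500 = 0.0411 m
TS = 10*log10(1.04*108^2/(2*0.0411)) = 51.69

51.69 dB


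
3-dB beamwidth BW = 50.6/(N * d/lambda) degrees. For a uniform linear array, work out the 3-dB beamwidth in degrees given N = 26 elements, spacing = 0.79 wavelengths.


BW = 50.6 / (26 * 0.79) = 50.6 / 20.54 = 2.46

2.46 deg


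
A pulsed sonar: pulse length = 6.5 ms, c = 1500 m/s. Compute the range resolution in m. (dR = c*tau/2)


dR = c*tau/2 = 1500 * 6.5e-3 / 2 = 4.875

4.875 m


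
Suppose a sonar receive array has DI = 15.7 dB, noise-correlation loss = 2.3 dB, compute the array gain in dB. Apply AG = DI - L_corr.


AG = DI - L_corr = 15.7 - 2.3 = 13.4

13.4 dB


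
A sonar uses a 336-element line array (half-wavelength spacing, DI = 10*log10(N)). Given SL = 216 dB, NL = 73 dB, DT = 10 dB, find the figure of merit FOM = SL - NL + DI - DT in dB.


Step 1: DI = 10*log10(336) = 25.26 dB
Step 2: FOM = SL - NL + DI - DT = 216 - 73 + 25.26 - 10 = 158.26

158.26 dB


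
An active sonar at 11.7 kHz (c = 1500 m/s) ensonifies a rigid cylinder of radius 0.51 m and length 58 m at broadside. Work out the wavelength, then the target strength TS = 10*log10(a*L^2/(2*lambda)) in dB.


Step 1: lambda = c/f = 1500/11700 = 0.12821 m
Step 2: TS = 10*log10(a*L^2/(2*lambda)) = 10*log10(0.51*58^2/(2*0.12821)) = 38.25

38.25 dB


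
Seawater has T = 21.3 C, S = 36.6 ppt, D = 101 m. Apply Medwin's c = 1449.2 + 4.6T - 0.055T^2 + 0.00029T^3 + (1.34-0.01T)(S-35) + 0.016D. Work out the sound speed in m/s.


c = 1449.2 + 4.6*21.3 - 0.055*21.3^2 + 0.00029*21.3^3 + (1.34 - 0.01*21.3)*(36.6 - 35) + 0.016*101 = 1528.45

1528.45 m/s


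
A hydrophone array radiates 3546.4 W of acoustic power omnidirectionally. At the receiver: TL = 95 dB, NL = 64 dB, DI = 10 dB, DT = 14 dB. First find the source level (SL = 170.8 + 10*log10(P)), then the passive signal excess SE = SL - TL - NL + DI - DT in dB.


Step 1: SL = 170.8 + 10*log10(3546.4) = 206.3 dB
Step 2: SE = SL - TL - NL + DI - DT = 206.3 - 95 - 64 + 10 - 14 = 43.3

43.3 dB


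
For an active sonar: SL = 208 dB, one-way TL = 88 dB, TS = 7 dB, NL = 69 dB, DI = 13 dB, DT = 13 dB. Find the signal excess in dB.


SE = SL - 2*TL + TS - NL + DI - DT = 208 - 2*88 + (7) - 69 + 13 - 13 = -30

-30 dB


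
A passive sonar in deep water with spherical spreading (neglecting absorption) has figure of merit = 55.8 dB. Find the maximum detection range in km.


At max range FOM = TL, so 20*log10(R) = 55.8
R = 10^(55.8/20) = 616.6 m = 0.62 km

0.62 km


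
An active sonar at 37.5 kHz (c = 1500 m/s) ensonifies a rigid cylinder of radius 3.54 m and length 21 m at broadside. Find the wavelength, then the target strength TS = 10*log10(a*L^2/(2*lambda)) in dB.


Step 1: lambda = c/f = 1500/37500 = 0.04 m
Step 2: TS = 10*log10(a*L^2/(2*lambda)) = 10*log10(3.54*21^2/(2*0.04)) = 42.9

42.9 dB


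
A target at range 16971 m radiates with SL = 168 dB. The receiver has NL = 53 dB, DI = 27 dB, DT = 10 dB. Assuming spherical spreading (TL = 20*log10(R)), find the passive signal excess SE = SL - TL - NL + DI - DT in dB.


Step 1: TL = 20*log10(16971) = 84.59 dB
Step 2: SE = 168 - 84.59 - 53 + 27 - 10 = 47.41

47.41 dB


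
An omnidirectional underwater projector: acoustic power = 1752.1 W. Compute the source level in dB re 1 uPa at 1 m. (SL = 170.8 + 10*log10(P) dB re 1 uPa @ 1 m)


SL = 170.8 + 10*log10(1752.1) = 170.8 + 32.44 = 203.24

203.24 dB


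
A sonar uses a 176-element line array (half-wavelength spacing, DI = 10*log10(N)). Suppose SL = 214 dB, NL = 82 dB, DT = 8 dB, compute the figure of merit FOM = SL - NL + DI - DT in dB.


Step 1: DI = 10*log10(176) = 22.46 dB
Step 2: FOM = SL - NL + DI - DT = 214 - 82 + 22.46 - 8 = 146.46

146.46 dB


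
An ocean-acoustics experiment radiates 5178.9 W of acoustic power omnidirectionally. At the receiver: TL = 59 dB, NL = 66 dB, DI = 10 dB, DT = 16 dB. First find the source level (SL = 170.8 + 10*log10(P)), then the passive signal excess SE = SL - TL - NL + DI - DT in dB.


Step 1: SL = 170.8 + 10*log10(5178.9) = 207.94 dB
Step 2: SE = SL - TL - NL + DI - DT = 207.94 - 59 - 66 + 10 - 16 = 76.94

76.94 dB


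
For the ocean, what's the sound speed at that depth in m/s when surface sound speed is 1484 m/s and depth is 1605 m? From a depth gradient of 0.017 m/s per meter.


c = 1484 + 0.017 * 1605 = 1511.285

1511.285 m/s


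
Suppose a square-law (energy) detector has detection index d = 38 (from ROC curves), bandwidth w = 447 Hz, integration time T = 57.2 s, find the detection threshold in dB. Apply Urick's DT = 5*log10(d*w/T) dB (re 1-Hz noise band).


DT = 5*log10(d*w/T) = 5*log10(38 * 447 / 57.2) = 5*log10(296.96) = 12.36

12.36 dB


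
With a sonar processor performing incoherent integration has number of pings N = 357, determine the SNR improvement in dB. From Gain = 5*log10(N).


12.76 dB


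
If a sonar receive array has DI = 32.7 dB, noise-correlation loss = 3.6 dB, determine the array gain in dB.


AG = DI - L_corr = 32.7 - 3.6 = 29.1

29.1 dB


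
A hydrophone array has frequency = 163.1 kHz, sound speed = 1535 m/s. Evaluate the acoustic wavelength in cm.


lambda = c/f = 1535 / 163100 = 0.0094 m = 0.94 cm

0.94 cm


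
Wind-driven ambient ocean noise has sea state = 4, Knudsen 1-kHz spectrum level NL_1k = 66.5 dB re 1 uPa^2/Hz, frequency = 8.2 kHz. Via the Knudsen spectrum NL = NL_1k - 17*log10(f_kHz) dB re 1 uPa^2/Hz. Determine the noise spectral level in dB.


NL = NL_1k - 17*log10(f_kHz) = 66.5 - 17*log10(8.2) = 66.5 - (15.53) = 50.97

50.97 dB


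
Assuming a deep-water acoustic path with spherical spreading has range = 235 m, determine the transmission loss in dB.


47.42 dB


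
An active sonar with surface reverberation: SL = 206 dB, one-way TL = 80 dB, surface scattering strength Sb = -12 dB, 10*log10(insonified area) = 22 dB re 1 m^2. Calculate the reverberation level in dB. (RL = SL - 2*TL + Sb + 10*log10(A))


56 dB


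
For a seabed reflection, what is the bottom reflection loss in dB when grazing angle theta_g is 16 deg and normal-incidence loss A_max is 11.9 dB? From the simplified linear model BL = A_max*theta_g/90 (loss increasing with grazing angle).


2.12 dB


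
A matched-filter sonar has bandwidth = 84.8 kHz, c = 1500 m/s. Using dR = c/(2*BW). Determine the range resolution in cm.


dR = c/(2*BW) = 1500 / (2 * 84.8e3) = 0.0088 m = 0.88 cm

0.88 cm


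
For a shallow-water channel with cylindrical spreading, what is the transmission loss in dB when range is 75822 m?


48.8 dB


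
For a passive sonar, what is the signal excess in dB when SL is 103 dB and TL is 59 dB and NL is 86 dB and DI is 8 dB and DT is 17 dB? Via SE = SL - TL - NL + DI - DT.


SE = SL - TL - NL + DI - DT = 103 - 59 - 86 + 8 - 17 = -51

-51 dB


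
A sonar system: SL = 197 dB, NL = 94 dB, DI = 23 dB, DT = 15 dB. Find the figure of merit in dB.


FOM = SL - NL + DI - DT = 197 - 94 + 23 - 15 = 111

111 dB


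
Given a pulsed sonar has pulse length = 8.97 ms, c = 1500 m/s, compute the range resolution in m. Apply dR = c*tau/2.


6.7275 m


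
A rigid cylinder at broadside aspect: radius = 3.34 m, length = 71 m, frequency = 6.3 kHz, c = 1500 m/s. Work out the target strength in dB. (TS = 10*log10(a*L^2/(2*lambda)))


45.48 dB


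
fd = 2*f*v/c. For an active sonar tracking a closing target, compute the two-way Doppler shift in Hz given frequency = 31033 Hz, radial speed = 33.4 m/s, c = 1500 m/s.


fd = 2*f*v/c = 2 * 31033 * 33.4 / 1500 = 1382.0

1382.0 Hz


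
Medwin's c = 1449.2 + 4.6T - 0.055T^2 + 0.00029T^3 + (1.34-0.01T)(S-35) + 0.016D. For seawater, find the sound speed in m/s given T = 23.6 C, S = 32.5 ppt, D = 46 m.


c = 1449.2 + 4.6*23.6 - 0.055*23.6^2 + 0.00029*23.6^3 + (1.34 - 0.01*23.6)*(32.5 - 35) + 0.016*46 = 1528.92

1528.92 m/s


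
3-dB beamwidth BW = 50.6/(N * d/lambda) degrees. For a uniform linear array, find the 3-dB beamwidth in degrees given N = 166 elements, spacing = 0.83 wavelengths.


BW = 50.6 / (166 * 0.83) = 50.6 / 137.78 = 0.37

0.37 deg


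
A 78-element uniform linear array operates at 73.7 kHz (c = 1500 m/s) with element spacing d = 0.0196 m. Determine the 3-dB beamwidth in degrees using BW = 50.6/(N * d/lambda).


Step 1: lambda = 1500/73700 = 0.02035 m
Step 2: d/lambda = 0.0196/0.02035 = 0.9631
Step 3: BW = 50.6/(N * d/lambda) = 50.6/(78 * 0.9631) = 0.67

0.67 deg


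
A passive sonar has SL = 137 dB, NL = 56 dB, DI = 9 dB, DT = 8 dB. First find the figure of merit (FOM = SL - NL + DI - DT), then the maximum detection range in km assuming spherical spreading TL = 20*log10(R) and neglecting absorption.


Step 1: FOM = SL - NL + DI - DT = 137 - 56 + 9 - 8 = 82 dB
Step 2: at max range FOM = TL = 20*log10(R), so R = 10^(82/20) = 12589.25 m = 12.59 km

12.59 km


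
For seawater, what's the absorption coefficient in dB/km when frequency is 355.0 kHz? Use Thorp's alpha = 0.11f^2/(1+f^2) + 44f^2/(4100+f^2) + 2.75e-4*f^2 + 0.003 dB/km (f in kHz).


f^2 = 126025.0
alpha = 0.11*126025.0/(1+126025.0) + 44*126025.0/(4100+126025.0) + 2.75e-4*126025.0 + 0.003 = 77.384

77.384 dB/km


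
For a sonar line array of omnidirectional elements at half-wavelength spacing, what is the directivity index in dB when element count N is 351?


DI = 10*log10(351) = 25.45

25.45 dB


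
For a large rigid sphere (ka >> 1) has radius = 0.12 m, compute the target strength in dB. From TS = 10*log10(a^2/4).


TS = 10*log10(0.12^2 / 4) = 10*log10(0.0036) = -24.44

-24.44 dB


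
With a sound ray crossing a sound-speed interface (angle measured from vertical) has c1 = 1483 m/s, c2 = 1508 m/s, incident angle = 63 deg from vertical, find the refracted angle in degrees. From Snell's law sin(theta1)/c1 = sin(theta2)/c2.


sin(theta2) = (c2/c1)*sin(theta1) = (1508/1483)*sin(63 deg) = 0.90603
theta2 = arcsin(0.90603) = 64.96

64.96 deg


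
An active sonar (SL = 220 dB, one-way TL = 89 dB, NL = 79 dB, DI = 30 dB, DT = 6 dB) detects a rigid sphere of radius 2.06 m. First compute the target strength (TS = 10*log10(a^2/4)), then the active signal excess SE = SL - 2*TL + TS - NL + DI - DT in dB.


Step 1: TS = 10*log10(2.06^2/4) = 0.26 dB
Step 2: SE = SL - 2*TL + TS - NL + DI - DT = 220 - 2*89 + (0.26) - 79 + 30 - 6 = -12.74

-12.74 dB


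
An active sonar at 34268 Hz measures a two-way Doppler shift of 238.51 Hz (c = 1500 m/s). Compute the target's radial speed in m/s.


From fd = 2*f*v/c, v = c*fd/(2*f) = 1500 * 238.51 / (2*34268) = 5.22

5.22 m/s


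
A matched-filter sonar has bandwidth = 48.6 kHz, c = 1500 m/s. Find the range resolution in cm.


1.54 cm


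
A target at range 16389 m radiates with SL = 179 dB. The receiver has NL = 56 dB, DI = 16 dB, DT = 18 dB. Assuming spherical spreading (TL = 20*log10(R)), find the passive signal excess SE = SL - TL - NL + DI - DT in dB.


Step 1: TL = 20*log10(16389) = 84.29 dB
Step 2: SE = 179 - 84.29 - 56 + 16 - 18 = 36.71

36.71 dB


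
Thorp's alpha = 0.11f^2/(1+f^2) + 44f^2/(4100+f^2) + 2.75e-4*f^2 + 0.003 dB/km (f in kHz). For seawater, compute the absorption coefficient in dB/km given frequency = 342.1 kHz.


74.808 dB/km


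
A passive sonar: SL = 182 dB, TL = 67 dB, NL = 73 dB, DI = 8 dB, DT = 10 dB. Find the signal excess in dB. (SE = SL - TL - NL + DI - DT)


SE = SL - TL - NL + DI - DT = 182 - 67 - 73 + 8 - 10 = 40

40 dB


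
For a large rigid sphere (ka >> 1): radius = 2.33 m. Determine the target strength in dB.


1.33 dB


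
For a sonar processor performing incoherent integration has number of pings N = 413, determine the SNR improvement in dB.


Gain = 5*log10(413) = 13.08

13.08 dB


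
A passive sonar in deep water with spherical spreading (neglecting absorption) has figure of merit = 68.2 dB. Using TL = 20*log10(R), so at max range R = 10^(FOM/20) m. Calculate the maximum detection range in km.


At max range FOM = TL, so 20*log10(R) = 68.2
R = 10^(68.2/20) = 2570.4 m = 2.57 km

2.57 km


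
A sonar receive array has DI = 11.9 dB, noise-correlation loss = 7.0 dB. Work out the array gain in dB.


AG = DI - L_corr = 11.9 - 7.0 = 4.9

4.9 dB


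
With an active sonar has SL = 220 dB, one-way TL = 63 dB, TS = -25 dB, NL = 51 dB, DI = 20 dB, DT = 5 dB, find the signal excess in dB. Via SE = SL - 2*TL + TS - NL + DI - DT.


33 dB


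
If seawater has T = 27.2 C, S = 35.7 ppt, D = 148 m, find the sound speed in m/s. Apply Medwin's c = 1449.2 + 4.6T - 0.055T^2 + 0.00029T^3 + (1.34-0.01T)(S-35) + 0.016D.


c = 1449.2 + 4.6*27.2 - 0.055*27.2^2 + 0.00029*27.2^3 + (1.34 - 0.01*27.2)*(35.7 - 35) + 0.016*148 = 1542.58

1542.58 m/s


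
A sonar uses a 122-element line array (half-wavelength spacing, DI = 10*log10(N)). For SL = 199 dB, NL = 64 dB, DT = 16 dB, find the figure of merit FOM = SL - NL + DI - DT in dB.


Step 1: DI = 10*log10(122) = 20.86 dB
Step 2: FOM = SL - NL + DI - DT = 199 - 64 + 20.86 - 16 = 139.86

139.86 dB


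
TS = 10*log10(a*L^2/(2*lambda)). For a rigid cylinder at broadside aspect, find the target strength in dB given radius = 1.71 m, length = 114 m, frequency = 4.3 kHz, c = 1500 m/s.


lambda = 1500/4300 = 0.34884 m
TS = 10*log10(1.71*114^2/(2*0.34884)) = 45.03

45.03 dB


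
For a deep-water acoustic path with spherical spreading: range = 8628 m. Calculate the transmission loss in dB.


TL = 20*log10(8628) = 78.72

78.72 dB


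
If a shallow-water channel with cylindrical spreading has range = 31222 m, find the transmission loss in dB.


44.94 dB


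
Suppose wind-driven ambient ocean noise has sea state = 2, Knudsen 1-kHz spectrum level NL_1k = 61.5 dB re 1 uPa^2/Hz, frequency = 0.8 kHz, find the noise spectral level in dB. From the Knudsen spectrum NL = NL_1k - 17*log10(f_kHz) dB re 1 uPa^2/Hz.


63.15 dB


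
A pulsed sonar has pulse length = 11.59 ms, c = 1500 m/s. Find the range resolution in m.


dR = c*tau/2 = 1500 * 11.59e-3 / 2 = 8.6925

8.6925 m


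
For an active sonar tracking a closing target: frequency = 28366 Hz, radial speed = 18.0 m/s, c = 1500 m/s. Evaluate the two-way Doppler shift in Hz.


680.78 Hz


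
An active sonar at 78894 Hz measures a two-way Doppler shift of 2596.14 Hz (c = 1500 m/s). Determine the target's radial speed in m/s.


24.68 m/s


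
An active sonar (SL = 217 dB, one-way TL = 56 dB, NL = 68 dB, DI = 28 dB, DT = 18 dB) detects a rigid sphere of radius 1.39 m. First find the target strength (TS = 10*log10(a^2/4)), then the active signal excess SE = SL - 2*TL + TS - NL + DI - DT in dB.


Step 1: TS = 10*log10(1.39^2/4) = -3.16 dB
Step 2: SE = SL - 2*TL + TS - NL + DI - DT = 217 - 2*56 + (-3.16) - 68 + 28 - 18 = 43.84

43.84 dB


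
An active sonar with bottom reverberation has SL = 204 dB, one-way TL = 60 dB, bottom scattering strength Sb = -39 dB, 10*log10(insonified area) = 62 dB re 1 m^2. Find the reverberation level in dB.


107 dB


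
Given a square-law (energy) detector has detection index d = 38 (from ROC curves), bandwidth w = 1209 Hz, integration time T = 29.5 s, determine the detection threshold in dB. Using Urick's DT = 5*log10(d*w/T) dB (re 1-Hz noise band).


15.96 dB


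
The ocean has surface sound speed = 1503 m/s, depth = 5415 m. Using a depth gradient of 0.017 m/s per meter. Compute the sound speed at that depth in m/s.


c = 1503 + 0.017 * 5415 = 1595.055

1595.055 m/s


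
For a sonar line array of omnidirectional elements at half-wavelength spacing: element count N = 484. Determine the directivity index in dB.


DI = 10*log10(484) = 26.85

26.85 dB


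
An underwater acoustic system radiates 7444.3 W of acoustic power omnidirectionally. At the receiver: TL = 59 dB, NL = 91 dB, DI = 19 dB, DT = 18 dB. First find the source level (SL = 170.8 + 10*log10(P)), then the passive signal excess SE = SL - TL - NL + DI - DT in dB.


Step 1: SL = 170.8 + 10*log10(7444.3) = 209.52 dB
Step 2: SE = SL - TL - NL + DI - DT = 209.52 - 59 - 91 + 19 - 18 = 60.52

60.52 dB


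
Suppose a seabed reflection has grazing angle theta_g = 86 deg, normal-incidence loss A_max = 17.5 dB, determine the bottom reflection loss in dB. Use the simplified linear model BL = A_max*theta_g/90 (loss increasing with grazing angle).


BL = A_max * theta_g / 90 = 17.5 * 86 / 90 = 16.72

16.72 dB


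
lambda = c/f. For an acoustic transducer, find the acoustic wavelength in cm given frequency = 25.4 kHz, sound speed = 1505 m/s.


5.93 cm


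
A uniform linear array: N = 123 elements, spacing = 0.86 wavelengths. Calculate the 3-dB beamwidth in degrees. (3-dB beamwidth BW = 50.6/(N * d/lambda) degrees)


BW = 50.6 / (123 * 0.86) = 50.6 / 105.78 = 0.48

0.48 deg


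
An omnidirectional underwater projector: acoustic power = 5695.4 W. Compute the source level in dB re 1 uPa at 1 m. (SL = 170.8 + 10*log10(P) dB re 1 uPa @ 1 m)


208.36 dB


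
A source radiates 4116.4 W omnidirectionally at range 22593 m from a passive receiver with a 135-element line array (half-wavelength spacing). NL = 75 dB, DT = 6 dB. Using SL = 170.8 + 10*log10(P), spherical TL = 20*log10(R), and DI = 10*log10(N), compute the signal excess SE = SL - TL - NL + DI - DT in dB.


60.17 dB


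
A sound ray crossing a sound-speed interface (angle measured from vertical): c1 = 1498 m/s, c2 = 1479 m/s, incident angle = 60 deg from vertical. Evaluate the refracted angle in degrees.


sin(theta2) = (c2/c1)*sin(theta1) = (1479/1498)*sin(60 deg) = 0.85504
theta2 = arcsin(0.85504) = 58.76

58.76 deg


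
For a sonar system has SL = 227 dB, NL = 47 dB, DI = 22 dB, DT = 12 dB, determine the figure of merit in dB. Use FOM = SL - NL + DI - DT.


FOM = SL - NL + DI - DT = 227 - 47 + 22 - 12 = 190

190 dB


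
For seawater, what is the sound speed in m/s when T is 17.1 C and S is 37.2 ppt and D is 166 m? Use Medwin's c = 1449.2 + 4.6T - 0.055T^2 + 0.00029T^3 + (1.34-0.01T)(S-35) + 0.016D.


1518.46 m/s


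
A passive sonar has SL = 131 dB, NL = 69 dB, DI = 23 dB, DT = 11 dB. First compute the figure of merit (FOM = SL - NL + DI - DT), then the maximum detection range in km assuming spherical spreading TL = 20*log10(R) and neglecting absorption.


Step 1: FOM = SL - NL + DI - DT = 131 - 69 + 23 - 11 = 74 dB
Step 2: at max range FOM = TL = 20*log10(R), so R = 10^(74/20) = 5011.87 m = 5.01 km

5.01 km
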